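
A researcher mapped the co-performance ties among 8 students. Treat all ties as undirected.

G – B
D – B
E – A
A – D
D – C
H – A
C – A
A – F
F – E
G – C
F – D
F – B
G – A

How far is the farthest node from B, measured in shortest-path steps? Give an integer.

3

Distances from B: A:2, C:2, D:1, E:2, F:1, G:1, H:3.
The largest is 3 (to H), so the eccentricity of B is 3.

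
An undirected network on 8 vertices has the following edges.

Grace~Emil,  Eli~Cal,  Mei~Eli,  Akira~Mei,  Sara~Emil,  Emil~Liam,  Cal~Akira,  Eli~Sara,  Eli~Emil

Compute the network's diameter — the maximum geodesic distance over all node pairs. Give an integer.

4

Eccentricity of each node (its greatest distance to any other): Akira:4, Cal:3, Eli:2, Emil:3, Grace:4, Liam:4, Mei:3, Sara:3.
The maximum eccentricity is 4, realized for instance by the pair Akira–Grace via Akira – Cal – Eli – Emil – Grace. So the diameter is 4.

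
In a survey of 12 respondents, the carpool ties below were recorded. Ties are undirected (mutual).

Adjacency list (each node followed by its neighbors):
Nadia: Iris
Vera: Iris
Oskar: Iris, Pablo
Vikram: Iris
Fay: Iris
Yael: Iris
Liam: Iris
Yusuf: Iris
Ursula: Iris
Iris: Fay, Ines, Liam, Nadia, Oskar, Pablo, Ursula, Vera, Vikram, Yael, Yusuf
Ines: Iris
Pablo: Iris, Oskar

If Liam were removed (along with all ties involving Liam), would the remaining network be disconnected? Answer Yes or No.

No

Even without Liam, every remaining node can still reach every other (the residual graph is connected), so Liam is not a cut vertex.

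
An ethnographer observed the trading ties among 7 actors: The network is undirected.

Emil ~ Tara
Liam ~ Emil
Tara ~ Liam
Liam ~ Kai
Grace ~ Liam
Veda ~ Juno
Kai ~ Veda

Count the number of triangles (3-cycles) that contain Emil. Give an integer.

Emil's neighbors: Liam and Tara.
Neighbor pairs that are themselves tied: Emil–Liam–Tara. Each forms one triangle with Emil, for 1 in total.

1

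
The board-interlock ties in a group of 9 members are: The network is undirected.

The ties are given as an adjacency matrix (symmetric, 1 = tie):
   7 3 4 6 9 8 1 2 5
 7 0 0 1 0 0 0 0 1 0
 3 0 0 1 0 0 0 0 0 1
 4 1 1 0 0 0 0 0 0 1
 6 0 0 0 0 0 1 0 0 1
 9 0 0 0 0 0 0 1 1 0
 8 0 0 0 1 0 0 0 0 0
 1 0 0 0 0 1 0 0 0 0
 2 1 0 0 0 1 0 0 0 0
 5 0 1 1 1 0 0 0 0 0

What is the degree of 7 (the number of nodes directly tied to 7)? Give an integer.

2

7 is directly tied to 2 and 4. That is 2 neighbors, so the degree of 7 is 2.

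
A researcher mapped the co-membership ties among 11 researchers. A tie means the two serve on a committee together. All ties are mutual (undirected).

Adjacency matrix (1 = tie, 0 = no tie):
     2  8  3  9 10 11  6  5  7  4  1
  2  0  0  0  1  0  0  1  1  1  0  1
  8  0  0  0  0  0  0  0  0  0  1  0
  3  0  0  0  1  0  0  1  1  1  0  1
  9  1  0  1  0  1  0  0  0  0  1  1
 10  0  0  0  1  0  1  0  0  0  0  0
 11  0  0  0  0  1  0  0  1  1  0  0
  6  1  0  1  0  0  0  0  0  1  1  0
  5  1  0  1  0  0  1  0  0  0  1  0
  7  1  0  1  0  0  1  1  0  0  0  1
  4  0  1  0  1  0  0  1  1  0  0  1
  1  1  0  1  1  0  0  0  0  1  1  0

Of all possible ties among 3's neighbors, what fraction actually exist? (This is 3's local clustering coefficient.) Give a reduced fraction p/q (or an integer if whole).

3's neighbors: 1, 5, 6, 7, and 9 (k = 5).
Possible neighbor pairs: C(5,2) = 10. Edges among them: 1–7, 1–9, 6–7 → e = 3.
Clustering(3) = 3/10.

3/10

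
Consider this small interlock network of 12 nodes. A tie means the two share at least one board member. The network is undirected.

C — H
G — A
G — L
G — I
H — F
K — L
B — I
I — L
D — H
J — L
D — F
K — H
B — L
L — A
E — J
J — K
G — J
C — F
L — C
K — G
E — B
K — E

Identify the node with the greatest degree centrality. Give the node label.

Degrees — A:2, B:3, C:3, D:2, E:3, F:3, G:5, H:4, I:3, J:4, K:5, L:7.
The maximum is 7, attained only by L.

L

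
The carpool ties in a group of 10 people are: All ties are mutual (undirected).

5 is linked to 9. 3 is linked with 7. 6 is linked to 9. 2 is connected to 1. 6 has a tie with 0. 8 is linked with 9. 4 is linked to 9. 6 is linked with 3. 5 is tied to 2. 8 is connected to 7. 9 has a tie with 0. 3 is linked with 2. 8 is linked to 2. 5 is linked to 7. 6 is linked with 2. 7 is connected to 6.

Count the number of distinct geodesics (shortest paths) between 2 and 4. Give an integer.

The shortest distance is 3. The length-3 paths are: 2–5–9–4; 2–6–9–4; 2–8–9–4.
That gives 3 distinct shortest paths.

3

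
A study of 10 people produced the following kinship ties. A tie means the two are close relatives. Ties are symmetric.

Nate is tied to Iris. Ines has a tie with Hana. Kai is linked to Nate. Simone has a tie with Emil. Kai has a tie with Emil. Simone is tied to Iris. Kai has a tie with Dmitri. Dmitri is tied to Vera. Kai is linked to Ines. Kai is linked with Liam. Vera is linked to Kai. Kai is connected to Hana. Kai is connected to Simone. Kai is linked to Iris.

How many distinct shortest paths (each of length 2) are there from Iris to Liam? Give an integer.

1

The shortest distance is 2, and the only length-2 path is Iris–Kai–Liam. So there is exactly 1 shortest path.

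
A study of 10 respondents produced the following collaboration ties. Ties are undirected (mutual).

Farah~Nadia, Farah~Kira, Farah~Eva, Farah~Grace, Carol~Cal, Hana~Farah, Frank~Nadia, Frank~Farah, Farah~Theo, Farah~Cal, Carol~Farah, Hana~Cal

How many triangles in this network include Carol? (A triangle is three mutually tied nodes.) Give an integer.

Carol's neighbors: Cal and Farah.
Neighbor pairs that are themselves tied: Carol–Cal–Farah. Each forms one triangle with Carol, for 1 in total.

1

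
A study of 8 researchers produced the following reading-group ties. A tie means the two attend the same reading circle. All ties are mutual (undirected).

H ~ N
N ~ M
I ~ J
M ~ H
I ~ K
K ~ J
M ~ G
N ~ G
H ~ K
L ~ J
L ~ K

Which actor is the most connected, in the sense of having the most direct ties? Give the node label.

Degrees — G:2, H:3, I:2, J:3, K:4, L:2, M:3, N:3.
The maximum is 4, attained only by K.

K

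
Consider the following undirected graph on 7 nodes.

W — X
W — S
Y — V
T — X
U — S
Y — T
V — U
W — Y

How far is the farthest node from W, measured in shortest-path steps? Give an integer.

Distances from W: S:1, T:2, U:2, V:2, X:1, Y:1.
The largest is 2 (to U, V, and T), so the eccentricity of W is 2.

2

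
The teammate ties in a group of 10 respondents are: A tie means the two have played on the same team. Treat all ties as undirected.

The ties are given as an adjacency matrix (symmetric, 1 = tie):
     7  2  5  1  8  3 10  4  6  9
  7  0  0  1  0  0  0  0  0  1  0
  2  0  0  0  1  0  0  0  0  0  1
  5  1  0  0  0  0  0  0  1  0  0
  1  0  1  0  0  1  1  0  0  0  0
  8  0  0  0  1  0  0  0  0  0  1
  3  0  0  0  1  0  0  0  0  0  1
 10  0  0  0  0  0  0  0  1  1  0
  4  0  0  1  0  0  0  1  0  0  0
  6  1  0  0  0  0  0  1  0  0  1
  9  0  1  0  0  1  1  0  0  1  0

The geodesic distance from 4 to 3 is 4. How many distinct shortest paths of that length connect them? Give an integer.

The shortest distance is 4, and the only length-4 path is 4–10–6–9–3. So there is exactly 1 shortest path.

1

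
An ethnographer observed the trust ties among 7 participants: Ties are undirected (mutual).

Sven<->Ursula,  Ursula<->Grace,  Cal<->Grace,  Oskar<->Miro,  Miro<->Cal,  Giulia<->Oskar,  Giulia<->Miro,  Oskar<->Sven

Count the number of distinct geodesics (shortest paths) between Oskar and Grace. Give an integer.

2

The shortest distance is 3. The length-3 paths are: Oskar–Miro–Cal–Grace; Oskar–Sven–Ursula–Grace.
That gives 2 distinct shortest paths.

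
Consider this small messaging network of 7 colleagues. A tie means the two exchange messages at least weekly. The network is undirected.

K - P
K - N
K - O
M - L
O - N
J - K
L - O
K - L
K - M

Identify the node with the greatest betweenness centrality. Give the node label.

K

Unnormalized betweenness of each node: J:0, K:11, L:1/2, M:0, N:0, O:1/2, P:0.
K has the largest value, 11, making it the main broker — the node through which the most shortest paths run.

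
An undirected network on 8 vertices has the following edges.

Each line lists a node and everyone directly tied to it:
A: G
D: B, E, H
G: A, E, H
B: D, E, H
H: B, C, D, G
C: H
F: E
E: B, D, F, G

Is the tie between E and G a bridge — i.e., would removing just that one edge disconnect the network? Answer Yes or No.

Even without that edge, E still reaches G via E – D – H – G, so the network stays connected. Not a bridge.

No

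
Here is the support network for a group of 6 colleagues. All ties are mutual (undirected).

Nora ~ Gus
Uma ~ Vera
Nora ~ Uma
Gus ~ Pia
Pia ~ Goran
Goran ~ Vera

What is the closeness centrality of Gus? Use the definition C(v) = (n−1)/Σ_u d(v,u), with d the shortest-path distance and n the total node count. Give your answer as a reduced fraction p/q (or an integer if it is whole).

5/9

Distances from Gus: Goran:2, Nora:1, Pia:1, Uma:2, Vera:3. Sum = 9.
n = 6, so closeness = 5/9.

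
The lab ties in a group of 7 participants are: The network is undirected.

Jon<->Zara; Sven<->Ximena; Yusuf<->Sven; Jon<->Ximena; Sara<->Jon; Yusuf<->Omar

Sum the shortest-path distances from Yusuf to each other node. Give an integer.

Distances from Yusuf: Jon:3, Omar:1, Sara:4, Sven:1, Ximena:2, Zara:4.
Sum = 3 + 1 + 4 + 1 + 2 + 4 = 15.

15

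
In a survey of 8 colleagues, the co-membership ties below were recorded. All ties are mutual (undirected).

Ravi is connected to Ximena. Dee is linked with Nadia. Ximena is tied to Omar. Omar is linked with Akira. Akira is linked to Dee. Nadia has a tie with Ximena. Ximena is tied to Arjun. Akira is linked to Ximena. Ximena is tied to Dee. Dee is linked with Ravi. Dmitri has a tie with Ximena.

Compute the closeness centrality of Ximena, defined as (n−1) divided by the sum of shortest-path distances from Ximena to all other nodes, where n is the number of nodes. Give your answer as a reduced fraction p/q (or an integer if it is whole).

Distances from Ximena: Akira:1, Arjun:1, Dee:1, Dmitri:1, Nadia:1, Omar:1, Ravi:1. Sum = 7.
n = 8, so closeness = 7/7 = 1.

1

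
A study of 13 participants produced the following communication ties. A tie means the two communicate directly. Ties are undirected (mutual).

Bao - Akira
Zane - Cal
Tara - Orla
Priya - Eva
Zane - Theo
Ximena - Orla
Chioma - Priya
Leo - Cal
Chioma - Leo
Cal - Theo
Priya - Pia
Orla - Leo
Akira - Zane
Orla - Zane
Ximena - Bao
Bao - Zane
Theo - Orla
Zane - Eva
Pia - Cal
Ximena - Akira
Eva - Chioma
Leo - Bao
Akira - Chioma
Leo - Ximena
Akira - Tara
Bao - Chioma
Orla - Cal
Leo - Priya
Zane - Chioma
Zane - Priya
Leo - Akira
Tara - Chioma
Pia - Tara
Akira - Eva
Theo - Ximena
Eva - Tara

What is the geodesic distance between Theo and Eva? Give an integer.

One shortest route is Theo – Zane – Eva, which uses 2 edges, and Theo and Eva are not directly tied, so nothing shorter exists. So d(Theo,Eva) = 2.

2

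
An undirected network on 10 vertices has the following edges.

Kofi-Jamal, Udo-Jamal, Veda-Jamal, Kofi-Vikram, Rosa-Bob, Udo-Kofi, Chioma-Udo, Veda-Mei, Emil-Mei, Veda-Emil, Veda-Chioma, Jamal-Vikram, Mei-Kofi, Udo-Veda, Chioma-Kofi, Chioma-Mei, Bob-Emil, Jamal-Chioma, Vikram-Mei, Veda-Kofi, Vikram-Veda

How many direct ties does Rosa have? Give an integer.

Rosa is directly tied to Bob. That is 1 neighbor, so the degree of Rosa is 1.

1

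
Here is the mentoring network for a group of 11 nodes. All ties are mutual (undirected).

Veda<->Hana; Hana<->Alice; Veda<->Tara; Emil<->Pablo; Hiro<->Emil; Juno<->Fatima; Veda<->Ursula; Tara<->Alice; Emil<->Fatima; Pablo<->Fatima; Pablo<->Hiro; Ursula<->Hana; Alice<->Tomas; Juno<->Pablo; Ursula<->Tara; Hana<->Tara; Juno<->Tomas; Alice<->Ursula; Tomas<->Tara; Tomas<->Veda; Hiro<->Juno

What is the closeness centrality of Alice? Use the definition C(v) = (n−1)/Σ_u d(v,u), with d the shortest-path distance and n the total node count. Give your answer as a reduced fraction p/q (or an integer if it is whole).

10/21

Distances from Alice: Emil:4, Fatima:3, Hana:1, Hiro:3, Juno:2, Pablo:3, Tara:1, Tomas:1, Ursula:1, Veda:2. Sum = 21.
n = 11, so closeness = 10/21.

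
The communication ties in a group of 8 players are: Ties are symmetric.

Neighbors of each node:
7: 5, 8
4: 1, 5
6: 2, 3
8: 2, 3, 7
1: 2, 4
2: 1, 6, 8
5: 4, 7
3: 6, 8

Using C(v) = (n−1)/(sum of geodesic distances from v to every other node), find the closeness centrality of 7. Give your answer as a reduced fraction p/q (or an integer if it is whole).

1/2

Distances from 7: 1:3, 2:2, 3:2, 4:2, 5:1, 6:3, 8:1. Sum = 14.
n = 8, so closeness = 7/14 = 1/2.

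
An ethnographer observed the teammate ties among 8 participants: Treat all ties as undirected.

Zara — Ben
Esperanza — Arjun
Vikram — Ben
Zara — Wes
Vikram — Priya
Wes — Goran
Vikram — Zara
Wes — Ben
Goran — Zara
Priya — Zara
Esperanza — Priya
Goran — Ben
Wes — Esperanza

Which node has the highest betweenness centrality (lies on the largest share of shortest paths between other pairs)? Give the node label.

Unnormalized betweenness of each node: Arjun:0, Ben:1, Esperanza:13/2, Goran:0, Priya:3, Vikram:1/2, Wes:5, Zara:3.
Esperanza has the largest value, 13/2, making it the main broker — the node through which the most shortest paths run.

Esperanza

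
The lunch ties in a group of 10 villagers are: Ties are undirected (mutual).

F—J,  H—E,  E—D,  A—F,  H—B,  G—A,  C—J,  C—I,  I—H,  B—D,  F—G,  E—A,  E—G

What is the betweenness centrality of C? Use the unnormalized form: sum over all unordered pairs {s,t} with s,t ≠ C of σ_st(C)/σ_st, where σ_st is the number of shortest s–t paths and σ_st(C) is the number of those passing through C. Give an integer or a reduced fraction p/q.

Pairs whose geodesics pass through C — H–J: 1; B–J: 1; F–I: 1; J–I: 1.
All other pairs contribute 0.
Summing the contributions gives betweenness(C) = 4.

4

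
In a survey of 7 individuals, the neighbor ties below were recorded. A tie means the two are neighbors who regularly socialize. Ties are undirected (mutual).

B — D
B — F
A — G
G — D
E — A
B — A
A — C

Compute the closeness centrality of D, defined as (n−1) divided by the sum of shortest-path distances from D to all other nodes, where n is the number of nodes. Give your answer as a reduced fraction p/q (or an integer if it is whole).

1/2

Distances from D: A:2, B:1, C:3, E:3, F:2, G:1. Sum = 12.
n = 7, so closeness = 6/12 = 1/2.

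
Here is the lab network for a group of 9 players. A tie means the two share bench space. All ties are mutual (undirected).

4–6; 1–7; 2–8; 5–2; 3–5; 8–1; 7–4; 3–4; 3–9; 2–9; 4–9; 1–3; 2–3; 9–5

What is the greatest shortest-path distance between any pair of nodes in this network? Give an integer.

4

Eccentricity of each node (its greatest distance to any other): 1:3, 2:3, 3:2, 4:3, 5:3, 6:4, 7:3, 8:4, 9:2.
The maximum eccentricity is 4, realized for instance by the pair 8–6 via 8 – 1 – 3 – 4 – 6. So the diameter is 4.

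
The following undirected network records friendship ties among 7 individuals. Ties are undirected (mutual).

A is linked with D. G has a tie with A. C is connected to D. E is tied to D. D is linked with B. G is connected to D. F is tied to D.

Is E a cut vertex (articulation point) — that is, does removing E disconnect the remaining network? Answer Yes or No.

No

Even without E, every remaining node can still reach every other (the residual graph is connected), so E is not a cut vertex.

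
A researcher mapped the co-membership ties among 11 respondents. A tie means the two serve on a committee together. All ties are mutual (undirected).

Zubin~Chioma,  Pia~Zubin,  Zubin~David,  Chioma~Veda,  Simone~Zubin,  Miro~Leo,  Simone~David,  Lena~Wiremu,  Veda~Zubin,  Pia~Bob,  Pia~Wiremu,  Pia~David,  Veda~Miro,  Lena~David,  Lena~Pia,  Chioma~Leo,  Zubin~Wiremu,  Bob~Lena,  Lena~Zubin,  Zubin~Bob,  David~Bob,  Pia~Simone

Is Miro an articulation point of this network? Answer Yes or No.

Even without Miro, every remaining node can still reach every other (the residual graph is connected), so Miro is not a cut vertex.

No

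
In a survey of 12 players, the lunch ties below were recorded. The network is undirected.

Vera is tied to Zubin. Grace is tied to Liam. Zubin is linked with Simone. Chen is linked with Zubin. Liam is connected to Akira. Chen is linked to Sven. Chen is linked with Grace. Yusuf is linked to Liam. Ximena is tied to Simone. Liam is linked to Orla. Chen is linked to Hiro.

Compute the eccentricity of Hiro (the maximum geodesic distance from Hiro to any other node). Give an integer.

4

Distances from Hiro: Akira:4, Chen:1, Grace:2, Liam:3, Orla:4, Simone:3, Sven:2, Vera:3, Ximena:4, Yusuf:4, Zubin:2.
The largest is 4 (to Ximena, Orla, Akira, and Yusuf), so the eccentricity of Hiro is 4.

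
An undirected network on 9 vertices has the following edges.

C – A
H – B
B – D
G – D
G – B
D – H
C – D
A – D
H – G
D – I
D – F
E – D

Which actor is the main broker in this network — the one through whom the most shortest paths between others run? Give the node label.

Unnormalized betweenness of each node: A:0, B:0, C:0, D:24, E:0, F:0, G:0, H:0, I:0.
D has the largest value, 24, making it the main broker — the node through which the most shortest paths run.

D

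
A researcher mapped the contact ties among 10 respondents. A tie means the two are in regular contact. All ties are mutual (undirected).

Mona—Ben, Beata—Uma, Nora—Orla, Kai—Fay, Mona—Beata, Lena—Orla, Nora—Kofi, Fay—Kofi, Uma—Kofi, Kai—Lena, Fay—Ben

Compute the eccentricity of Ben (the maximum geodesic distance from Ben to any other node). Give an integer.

4

Distances from Ben: Beata:2, Fay:1, Kai:2, Kofi:2, Lena:3, Mona:1, Nora:3, Orla:4, Uma:3.
The largest is 4 (to Orla), so the eccentricity of Ben is 4.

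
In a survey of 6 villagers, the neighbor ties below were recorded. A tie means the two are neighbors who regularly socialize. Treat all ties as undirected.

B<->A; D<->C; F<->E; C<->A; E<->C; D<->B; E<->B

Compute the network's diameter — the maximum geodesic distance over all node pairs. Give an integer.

Eccentricity of each node (its greatest distance to any other): A:3, B:2, C:2, D:3, E:2, F:3.
The maximum eccentricity is 3, realized for instance by the pair A–F via A – C – E – F. So the diameter is 3.

3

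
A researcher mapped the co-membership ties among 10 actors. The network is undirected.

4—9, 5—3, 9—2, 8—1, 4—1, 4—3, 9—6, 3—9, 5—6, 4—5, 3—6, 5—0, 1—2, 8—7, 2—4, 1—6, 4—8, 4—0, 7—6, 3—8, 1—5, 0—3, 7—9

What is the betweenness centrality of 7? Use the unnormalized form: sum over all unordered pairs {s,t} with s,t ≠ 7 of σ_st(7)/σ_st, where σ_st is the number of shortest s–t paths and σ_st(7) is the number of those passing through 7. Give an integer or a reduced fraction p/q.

2/3

Pairs whose geodesics pass through 7 — 9–8: 1/3; 8–6: 1/3.
All other pairs contribute 0.
Summing the contributions gives betweenness(7) = 2/3.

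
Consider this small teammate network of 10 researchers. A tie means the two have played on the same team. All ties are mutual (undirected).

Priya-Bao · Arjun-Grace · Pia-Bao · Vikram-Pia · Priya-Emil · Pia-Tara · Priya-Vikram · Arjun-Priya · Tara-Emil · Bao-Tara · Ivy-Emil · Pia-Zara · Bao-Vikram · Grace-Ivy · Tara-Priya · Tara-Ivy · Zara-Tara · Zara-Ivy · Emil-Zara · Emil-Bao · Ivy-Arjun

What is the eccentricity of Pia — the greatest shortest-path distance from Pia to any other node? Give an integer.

3

Distances from Pia: Arjun:3, Bao:1, Emil:2, Grace:3, Ivy:2, Priya:2, Tara:1, Vikram:1, Zara:1.
The largest is 3 (to Arjun and Grace), so the eccentricity of Pia is 3.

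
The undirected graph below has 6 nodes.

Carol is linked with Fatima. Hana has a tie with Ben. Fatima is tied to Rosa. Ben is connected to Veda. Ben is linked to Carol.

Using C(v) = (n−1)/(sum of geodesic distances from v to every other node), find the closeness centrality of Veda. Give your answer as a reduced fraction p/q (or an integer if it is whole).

5/12

Distances from Veda: Ben:1, Carol:2, Fatima:3, Hana:2, Rosa:4. Sum = 12.
n = 6, so closeness = 5/12.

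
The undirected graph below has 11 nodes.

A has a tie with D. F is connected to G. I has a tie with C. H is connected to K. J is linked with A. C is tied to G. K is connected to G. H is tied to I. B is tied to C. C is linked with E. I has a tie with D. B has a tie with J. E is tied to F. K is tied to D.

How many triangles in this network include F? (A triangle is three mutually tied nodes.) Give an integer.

0

F's neighbors are E and G, but none of them are tied to each other, so no triangle contains F.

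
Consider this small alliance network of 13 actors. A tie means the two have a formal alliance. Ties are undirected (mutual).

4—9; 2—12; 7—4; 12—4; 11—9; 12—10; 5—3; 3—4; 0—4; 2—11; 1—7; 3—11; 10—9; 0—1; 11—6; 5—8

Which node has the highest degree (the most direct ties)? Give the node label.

4

Degrees — 0:2, 1:2, 2:2, 3:3, 4:5, 5:2, 6:1, 7:2, 8:1, 9:3, 10:2, 11:4, 12:3.
The maximum is 5, attained only by 4.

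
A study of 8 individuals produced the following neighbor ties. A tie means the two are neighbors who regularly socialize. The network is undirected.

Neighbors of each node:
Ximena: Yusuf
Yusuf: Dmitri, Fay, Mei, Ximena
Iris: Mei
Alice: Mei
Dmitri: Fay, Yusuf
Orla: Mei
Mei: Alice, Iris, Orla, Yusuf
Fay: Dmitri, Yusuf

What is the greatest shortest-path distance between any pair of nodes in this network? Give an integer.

3

Eccentricity of each node (its greatest distance to any other): Alice:3, Dmitri:3, Fay:3, Iris:3, Mei:2, Orla:3, Ximena:3, Yusuf:2.
The maximum eccentricity is 3, realized for instance by the pair Alice–Fay via Alice – Mei – Yusuf – Fay. So the diameter is 3.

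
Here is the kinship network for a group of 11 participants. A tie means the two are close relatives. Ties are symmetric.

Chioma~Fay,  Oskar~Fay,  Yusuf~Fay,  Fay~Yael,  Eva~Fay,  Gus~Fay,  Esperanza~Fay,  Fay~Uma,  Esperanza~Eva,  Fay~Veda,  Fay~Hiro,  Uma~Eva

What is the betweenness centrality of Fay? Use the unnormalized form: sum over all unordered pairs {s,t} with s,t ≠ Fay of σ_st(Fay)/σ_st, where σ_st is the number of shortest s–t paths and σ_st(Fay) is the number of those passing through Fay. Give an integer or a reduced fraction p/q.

Pairs whose geodesics pass through Fay — Veda–Yael: 1; Veda–Uma: 1; Veda–Chioma: 1; Veda–Eva: 1; Veda–Hiro: 1; Veda–Esperanza: 1; Veda–Oskar: 1; Veda–Gus: 1; Veda–Yusuf: 1; Yael–Uma: 1; Yael–Chioma: 1; Yael–Eva: 1; Yael–Hiro: 1; Yael–Esperanza: 1 … (+29 more pairs).
All other pairs contribute 0.
Summing the contributions gives betweenness(Fay) = 85/2.

85/2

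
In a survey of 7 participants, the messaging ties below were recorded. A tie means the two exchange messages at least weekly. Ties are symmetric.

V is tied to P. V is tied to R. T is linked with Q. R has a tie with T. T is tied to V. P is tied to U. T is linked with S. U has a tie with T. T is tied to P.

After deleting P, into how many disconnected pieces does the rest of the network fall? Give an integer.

1

P's neighbors (T, U, and V) remain reachable from one another through other ties, so the rest of the network stays in one piece.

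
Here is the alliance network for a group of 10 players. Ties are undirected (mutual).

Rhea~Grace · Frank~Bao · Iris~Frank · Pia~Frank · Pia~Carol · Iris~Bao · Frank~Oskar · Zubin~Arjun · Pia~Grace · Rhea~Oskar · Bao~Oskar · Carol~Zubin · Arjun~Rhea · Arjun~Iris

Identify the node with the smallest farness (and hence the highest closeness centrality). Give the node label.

Frank

Farness (sum of distances to all others) for each node — Arjun:16, Bao:18, Carol:20, Frank:15, Grace:19, Iris:17, Oskar:17, Pia:16, Rhea:16, Zubin:20.
The smallest farness is 15, for Frank, so Frank has the highest closeness.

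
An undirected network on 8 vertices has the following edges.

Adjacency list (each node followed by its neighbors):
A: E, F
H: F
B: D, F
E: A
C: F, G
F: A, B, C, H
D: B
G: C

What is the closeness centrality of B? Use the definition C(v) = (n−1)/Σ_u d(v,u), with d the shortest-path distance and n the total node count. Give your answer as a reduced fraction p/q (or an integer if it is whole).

Distances from B: A:2, C:2, D:1, E:3, F:1, G:3, H:2. Sum = 14.
n = 8, so closeness = 7/14 = 1/2.

1/2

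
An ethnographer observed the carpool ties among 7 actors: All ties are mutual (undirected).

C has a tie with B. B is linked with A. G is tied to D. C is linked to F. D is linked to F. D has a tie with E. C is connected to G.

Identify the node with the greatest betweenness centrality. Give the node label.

C

Unnormalized betweenness of each node: A:0, B:5, C:17/2, D:11/2, E:0, F:3, G:3.
C has the largest value, 17/2, making it the main broker — the node through which the most shortest paths run.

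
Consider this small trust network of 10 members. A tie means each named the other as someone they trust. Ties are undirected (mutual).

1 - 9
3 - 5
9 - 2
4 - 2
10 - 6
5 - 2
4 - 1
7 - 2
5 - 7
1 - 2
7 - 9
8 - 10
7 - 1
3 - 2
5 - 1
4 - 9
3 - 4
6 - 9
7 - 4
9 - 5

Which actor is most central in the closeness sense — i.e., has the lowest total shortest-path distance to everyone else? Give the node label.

9

Farness (sum of distances to all others) for each node — 1:16, 2:15, 3:21, 4:16, 5:16, 6:17, 7:16, 8:31, 9:13, 10:23.
The smallest farness is 13, for 9, so 9 has the highest closeness.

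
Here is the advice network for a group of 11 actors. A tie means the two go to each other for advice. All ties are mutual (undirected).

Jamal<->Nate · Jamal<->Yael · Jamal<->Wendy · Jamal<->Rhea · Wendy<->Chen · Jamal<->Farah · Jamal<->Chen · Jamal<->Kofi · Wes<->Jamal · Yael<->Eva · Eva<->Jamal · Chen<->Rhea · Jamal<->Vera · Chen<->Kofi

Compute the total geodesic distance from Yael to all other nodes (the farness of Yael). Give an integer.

18

Distances from Yael: Chen:2, Eva:1, Farah:2, Jamal:1, Kofi:2, Nate:2, Rhea:2, Vera:2, Wendy:2, Wes:2.
Sum = 2 + 1 + 2 + 1 + 2 + 2 + 2 + 2 + 2 + 2 = 18.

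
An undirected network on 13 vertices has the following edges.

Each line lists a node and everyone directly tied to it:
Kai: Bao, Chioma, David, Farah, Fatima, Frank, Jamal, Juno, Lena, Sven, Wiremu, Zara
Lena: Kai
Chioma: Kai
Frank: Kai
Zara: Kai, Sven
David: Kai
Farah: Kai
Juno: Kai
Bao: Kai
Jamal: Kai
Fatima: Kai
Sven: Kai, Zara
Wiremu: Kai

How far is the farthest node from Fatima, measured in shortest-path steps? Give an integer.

Distances from Fatima: Bao:2, Chioma:2, David:2, Farah:2, Frank:2, Jamal:2, Juno:2, Kai:1, Lena:2, Sven:2, Wiremu:2, Zara:2.
The largest is 2 (to Chioma, David, Bao, Zara, Farah, Lena, Frank, Wiremu, Juno, Sven, and Jamal), so the eccentricity of Fatima is 2.

2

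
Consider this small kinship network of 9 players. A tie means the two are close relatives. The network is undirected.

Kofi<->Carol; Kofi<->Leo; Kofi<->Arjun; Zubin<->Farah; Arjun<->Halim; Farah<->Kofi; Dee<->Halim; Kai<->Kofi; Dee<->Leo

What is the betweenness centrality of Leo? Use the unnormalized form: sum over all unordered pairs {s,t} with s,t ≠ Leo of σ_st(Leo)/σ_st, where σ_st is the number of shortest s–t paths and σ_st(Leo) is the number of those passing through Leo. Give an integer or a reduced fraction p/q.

Pairs whose geodesics pass through Leo — Zubin–Dee: 1; Kai–Dee: 1; Farah–Dee: 1; Kofi–Dee: 1; Carol–Dee: 1.
All other pairs contribute 0.
Summing the contributions gives betweenness(Leo) = 5.

5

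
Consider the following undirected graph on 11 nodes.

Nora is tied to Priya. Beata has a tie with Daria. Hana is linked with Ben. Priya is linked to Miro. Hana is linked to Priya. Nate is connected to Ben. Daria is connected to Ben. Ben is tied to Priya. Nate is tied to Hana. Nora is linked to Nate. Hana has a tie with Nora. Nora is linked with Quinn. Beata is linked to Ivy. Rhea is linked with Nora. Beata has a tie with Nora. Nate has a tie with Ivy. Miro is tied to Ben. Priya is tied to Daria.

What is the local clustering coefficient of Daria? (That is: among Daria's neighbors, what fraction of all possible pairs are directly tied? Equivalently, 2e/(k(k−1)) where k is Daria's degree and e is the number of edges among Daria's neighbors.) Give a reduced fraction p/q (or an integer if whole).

1/3

Daria's neighbors: Beata, Ben, and Priya (k = 3).
Possible neighbor pairs: C(3,2) = 3. Edges among them: Ben–Priya → e = 1.
Clustering(Daria) = 1/3.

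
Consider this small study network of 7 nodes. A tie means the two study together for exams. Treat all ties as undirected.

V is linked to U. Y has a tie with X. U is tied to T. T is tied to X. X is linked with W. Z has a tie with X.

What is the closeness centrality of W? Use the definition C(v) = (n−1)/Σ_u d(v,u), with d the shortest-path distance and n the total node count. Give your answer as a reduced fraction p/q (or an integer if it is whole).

Distances from W: T:2, U:3, V:4, X:1, Y:2, Z:2. Sum = 14.
n = 7, so closeness = 6/14 = 3/7.

3/7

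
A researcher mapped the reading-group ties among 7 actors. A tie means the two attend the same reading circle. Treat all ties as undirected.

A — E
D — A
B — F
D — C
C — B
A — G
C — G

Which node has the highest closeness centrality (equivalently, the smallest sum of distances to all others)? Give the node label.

Farness (sum of distances to all others) for each node — A:12, B:13, C:10, D:11, E:17, F:18, G:11.
The smallest farness is 10, for C, so C has the highest closeness.

C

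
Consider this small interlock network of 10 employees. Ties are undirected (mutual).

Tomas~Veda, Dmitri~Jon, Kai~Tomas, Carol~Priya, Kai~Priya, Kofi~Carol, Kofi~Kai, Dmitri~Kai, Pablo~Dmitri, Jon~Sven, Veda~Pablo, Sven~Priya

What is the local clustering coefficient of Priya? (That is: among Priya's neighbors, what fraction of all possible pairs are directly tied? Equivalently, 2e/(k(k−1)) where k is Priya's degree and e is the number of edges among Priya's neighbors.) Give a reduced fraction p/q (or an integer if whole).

0

Priya's neighbors: Carol, Kai, and Sven (k = 3).
Possible neighbor pairs: C(3,2) = 3. Edges among them: none → e = 0.
Clustering(Priya) = 0/3 = 0.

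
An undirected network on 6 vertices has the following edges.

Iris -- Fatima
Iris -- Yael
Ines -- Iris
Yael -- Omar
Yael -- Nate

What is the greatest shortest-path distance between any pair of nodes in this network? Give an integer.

Eccentricity of each node (its greatest distance to any other): Fatima:3, Ines:3, Iris:2, Nate:3, Omar:3, Yael:2.
The maximum eccentricity is 3, realized for instance by the pair Ines–Omar via Ines – Iris – Yael – Omar. So the diameter is 3.

3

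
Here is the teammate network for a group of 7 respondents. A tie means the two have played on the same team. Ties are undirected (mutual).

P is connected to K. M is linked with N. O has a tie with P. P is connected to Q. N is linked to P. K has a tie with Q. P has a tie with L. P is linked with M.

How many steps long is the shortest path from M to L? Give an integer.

One shortest route is M – P – L, which uses 2 edges, and M and L are not directly tied, so nothing shorter exists. So d(M,L) = 2.

2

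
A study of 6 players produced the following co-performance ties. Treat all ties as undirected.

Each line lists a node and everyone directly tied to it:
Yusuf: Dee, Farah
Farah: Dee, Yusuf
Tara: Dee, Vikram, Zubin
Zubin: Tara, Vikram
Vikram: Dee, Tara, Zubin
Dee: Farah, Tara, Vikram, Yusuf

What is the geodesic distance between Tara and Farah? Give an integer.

2

One shortest route is Tara – Dee – Farah, which uses 2 edges, and Tara and Farah are not directly tied, so nothing shorter exists. So d(Tara,Farah) = 2.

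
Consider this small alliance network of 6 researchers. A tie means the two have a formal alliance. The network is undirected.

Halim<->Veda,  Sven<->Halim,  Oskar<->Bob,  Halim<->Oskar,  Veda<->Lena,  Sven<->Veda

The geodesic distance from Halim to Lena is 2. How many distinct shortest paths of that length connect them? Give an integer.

1

The shortest distance is 2, and the only length-2 path is Halim–Veda–Lena. So there is exactly 1 shortest path.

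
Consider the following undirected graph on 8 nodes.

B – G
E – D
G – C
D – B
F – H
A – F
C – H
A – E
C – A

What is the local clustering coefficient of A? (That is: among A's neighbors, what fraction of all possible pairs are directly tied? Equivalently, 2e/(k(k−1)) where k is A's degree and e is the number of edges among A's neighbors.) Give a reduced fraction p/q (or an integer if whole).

0

A's neighbors: C, E, and F (k = 3).
Possible neighbor pairs: C(3,2) = 3. Edges among them: none → e = 0.
Clustering(A) = 0/3 = 0.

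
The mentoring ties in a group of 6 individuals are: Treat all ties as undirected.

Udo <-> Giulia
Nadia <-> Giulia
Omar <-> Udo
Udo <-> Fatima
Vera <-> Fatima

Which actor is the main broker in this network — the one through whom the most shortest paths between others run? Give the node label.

Udo

Unnormalized betweenness of each node: Fatima:4, Giulia:4, Nadia:0, Omar:0, Udo:8, Vera:0.
Udo has the largest value, 8, making it the main broker — the node through which the most shortest paths run.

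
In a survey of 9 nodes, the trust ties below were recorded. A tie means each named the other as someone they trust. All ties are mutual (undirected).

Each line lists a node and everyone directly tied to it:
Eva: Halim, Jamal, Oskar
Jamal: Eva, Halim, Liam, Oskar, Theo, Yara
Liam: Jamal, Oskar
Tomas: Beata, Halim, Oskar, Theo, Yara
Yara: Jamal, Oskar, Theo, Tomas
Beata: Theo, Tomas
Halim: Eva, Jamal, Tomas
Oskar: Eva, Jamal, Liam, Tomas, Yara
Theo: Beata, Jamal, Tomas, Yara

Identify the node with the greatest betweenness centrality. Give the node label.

Jamal

Unnormalized betweenness of each node: Beata:0, Eva:1/3, Halim:13/12, Jamal:7, Liam:0, Oskar:49/12, Theo:31/12, Tomas:16/3, Yara:7/12.
Jamal has the largest value, 7, making it the main broker — the node through which the most shortest paths run.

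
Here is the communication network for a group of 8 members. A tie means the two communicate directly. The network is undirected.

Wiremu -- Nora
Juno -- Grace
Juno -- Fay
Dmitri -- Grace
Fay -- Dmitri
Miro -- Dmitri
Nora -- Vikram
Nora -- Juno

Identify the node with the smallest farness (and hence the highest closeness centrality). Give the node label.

Juno

Farness (sum of distances to all others) for each node — Dmitri:16, Fay:14, Grace:14, Juno:12, Miro:22, Nora:14, Vikram:20, Wiremu:20.
The smallest farness is 12, for Juno, so Juno has the highest closeness.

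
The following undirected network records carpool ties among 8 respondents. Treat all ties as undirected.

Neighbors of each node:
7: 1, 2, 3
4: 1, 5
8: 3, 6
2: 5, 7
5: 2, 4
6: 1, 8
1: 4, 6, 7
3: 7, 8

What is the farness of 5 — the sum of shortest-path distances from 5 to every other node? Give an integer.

Distances from 5: 1:2, 2:1, 3:3, 4:1, 6:3, 7:2, 8:4.
Sum = 2 + 1 + 3 + 1 + 3 + 2 + 4 = 16.

16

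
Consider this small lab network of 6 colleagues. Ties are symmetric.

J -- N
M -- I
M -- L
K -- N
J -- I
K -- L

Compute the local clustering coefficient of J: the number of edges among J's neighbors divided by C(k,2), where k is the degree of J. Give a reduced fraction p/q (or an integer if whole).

0

J's neighbors: I and N (k = 2).
Possible neighbor pairs: C(2,2) = 1. Edges among them: none → e = 0.
Clustering(J) = 0/1.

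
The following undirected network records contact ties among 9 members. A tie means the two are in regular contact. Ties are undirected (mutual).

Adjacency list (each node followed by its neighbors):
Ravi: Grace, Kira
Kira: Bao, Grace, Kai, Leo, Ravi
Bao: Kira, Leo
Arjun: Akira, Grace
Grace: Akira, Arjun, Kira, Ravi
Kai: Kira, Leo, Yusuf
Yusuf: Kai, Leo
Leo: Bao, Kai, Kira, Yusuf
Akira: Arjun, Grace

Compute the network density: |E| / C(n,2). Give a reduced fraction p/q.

13/36

There are 13 edges and 9 nodes, so the maximum possible is C(9,2) = 36.
Density = 13/36.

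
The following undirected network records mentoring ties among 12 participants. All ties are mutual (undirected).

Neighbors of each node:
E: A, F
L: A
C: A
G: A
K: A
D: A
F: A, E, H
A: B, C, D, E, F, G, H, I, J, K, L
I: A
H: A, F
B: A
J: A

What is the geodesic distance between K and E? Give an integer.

2

One shortest route is K – A – E, which uses 2 edges, and K and E are not directly tied, so nothing shorter exists. So d(K,E) = 2.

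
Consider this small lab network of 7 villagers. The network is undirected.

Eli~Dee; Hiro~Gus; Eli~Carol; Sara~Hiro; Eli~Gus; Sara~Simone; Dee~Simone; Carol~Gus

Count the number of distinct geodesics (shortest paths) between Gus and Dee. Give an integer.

The shortest distance is 2, and the only length-2 path is Gus–Eli–Dee. So there is exactly 1 shortest path.

1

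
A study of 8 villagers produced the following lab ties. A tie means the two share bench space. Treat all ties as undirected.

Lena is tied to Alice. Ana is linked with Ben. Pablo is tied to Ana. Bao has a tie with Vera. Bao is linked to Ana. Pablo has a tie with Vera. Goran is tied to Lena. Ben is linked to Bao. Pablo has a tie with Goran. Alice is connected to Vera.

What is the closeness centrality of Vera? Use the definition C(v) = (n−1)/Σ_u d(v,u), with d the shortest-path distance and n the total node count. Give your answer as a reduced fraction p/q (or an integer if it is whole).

7/11

Distances from Vera: Alice:1, Ana:2, Bao:1, Ben:2, Goran:2, Lena:2, Pablo:1. Sum = 11.
n = 8, so closeness = 7/11.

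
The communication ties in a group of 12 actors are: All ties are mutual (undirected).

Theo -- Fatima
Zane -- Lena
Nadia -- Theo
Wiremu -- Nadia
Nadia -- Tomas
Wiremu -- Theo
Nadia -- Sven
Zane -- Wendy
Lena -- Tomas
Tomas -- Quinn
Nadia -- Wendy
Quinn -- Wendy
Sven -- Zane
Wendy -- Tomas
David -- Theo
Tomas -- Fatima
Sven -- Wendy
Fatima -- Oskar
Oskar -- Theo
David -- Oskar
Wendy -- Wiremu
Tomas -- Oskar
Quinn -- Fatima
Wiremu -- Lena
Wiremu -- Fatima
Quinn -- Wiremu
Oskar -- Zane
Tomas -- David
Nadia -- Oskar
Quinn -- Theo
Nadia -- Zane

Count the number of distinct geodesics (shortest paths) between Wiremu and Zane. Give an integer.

The shortest distance is 2. The length-2 paths are: Wiremu–Lena–Zane; Wiremu–Nadia–Zane; Wiremu–Wendy–Zane.
That gives 3 distinct shortest paths.

3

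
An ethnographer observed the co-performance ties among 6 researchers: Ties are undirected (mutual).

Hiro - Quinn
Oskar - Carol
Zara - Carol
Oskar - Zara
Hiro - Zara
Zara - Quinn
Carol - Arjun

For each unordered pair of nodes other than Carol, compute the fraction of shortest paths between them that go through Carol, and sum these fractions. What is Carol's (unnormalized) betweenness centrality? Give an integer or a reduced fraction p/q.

Pairs whose geodesics pass through Carol — Hiro–Arjun: 1; Zara–Arjun: 1; Quinn–Arjun: 1; Arjun–Oskar: 1.
All other pairs contribute 0.
Summing the contributions gives betweenness(Carol) = 4.

4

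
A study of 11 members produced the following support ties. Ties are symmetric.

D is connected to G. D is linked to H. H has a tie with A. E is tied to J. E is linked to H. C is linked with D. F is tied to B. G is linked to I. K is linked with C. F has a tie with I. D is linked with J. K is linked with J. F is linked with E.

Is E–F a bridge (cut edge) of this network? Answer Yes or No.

No

Even without that edge, E still reaches F via E – H – D – G – I – F, so the network stays connected. Not a bridge.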